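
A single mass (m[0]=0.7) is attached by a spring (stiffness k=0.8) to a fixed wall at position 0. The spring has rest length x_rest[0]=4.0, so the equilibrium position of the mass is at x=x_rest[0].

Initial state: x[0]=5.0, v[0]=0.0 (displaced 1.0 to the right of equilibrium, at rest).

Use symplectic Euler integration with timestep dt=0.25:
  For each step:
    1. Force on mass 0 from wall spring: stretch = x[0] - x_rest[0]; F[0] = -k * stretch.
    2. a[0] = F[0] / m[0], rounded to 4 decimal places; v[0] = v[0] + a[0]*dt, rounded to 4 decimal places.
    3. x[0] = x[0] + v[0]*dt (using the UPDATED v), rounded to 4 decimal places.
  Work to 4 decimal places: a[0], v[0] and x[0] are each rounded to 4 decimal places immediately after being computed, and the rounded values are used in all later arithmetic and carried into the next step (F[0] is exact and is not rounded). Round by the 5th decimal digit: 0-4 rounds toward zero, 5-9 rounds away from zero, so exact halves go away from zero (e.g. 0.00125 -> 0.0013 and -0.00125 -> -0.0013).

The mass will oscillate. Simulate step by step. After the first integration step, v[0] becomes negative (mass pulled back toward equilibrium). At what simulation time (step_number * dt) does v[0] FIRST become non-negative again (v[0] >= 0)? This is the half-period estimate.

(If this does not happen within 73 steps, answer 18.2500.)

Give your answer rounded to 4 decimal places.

Step 0: x=[5.0000] v=[0.0000]
Step 1: x=[4.9286] v=[-0.2857]
Step 2: x=[4.7909] v=[-0.5510]
Step 3: x=[4.5967] v=[-0.7770]
Step 4: x=[4.3598] v=[-0.9475]
Step 5: x=[4.0972] v=[-1.0503]
Step 6: x=[3.8277] v=[-1.0781]
Step 7: x=[3.5705] v=[-1.0289]
Step 8: x=[3.3440] v=[-0.9062]
Step 9: x=[3.1643] v=[-0.7188]
Step 10: x=[3.0443] v=[-0.4800]
Step 11: x=[2.9926] v=[-0.2070]
Step 12: x=[3.0128] v=[0.0808]
First v>=0 after going negative at step 12, time=3.0000

Answer: 3.0000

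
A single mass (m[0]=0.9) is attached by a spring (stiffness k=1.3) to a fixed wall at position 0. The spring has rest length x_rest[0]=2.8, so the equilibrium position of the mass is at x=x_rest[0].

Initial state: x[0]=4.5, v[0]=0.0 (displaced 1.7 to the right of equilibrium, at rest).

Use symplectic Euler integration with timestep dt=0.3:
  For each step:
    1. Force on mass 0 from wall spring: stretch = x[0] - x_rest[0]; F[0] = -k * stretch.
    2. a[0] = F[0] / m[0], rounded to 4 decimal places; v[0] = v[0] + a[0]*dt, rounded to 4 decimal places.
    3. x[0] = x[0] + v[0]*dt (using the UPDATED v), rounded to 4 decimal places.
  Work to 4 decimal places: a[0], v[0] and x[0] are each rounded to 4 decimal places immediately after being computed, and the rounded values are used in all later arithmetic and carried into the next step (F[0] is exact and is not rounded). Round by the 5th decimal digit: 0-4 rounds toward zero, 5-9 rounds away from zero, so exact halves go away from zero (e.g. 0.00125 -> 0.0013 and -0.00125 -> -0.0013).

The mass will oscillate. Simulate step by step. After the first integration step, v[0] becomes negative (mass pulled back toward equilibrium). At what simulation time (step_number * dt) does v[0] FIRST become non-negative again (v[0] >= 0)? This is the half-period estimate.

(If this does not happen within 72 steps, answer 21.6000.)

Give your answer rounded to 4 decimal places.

Step 0: x=[4.5000] v=[0.0000]
Step 1: x=[4.2790] v=[-0.7367]
Step 2: x=[3.8657] v=[-1.3776]
Step 3: x=[3.3139] v=[-1.8394]
Step 4: x=[2.6953] v=[-2.0621]
Step 5: x=[2.0903] v=[-2.0167]
Step 6: x=[1.5775] v=[-1.7092]
Step 7: x=[1.2237] v=[-1.1795]
Step 8: x=[1.0748] v=[-0.4964]
Step 9: x=[1.1502] v=[0.2512]
First v>=0 after going negative at step 9, time=2.7000

Answer: 2.7000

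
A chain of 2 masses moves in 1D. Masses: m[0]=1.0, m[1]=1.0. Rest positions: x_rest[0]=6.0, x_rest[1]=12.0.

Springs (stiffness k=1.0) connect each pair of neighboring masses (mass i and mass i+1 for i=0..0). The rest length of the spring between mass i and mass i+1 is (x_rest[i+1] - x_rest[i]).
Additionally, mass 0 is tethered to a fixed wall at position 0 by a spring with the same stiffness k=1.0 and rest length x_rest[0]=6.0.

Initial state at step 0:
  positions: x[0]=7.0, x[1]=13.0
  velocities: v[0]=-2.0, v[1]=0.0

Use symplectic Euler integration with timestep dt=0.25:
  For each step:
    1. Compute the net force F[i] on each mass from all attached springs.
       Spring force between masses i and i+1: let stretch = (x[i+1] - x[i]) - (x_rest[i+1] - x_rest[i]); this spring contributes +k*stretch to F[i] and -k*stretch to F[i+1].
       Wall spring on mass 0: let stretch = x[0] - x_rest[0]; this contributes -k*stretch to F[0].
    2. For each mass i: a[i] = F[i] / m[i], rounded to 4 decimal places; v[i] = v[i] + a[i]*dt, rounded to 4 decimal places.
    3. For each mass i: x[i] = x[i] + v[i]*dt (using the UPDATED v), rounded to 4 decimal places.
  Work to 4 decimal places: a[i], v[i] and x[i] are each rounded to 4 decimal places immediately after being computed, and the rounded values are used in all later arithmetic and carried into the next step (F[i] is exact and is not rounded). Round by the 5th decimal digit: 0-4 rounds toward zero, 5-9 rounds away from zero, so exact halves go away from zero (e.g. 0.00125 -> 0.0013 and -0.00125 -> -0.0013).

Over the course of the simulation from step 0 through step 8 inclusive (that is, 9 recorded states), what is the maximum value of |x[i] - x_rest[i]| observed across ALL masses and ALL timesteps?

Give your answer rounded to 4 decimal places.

Step 0: x=[7.0000 13.0000] v=[-2.0000 0.0000]
Step 1: x=[6.4375 13.0000] v=[-2.2500 0.0000]
Step 2: x=[5.8828 12.9649] v=[-2.2188 -0.1406]
Step 3: x=[5.4031 12.8621] v=[-1.9190 -0.4111]
Step 4: x=[5.0519 12.6681] v=[-1.4050 -0.7759]
Step 5: x=[4.8609 12.3731] v=[-0.7639 -1.1800]
Step 6: x=[4.8356 11.9836] v=[-0.1011 -1.5581]
Step 7: x=[4.9549 11.5223] v=[0.4770 -1.8451]
Step 8: x=[5.1749 11.0256] v=[0.8801 -1.9870]
Max displacement = 1.1644

Answer: 1.1644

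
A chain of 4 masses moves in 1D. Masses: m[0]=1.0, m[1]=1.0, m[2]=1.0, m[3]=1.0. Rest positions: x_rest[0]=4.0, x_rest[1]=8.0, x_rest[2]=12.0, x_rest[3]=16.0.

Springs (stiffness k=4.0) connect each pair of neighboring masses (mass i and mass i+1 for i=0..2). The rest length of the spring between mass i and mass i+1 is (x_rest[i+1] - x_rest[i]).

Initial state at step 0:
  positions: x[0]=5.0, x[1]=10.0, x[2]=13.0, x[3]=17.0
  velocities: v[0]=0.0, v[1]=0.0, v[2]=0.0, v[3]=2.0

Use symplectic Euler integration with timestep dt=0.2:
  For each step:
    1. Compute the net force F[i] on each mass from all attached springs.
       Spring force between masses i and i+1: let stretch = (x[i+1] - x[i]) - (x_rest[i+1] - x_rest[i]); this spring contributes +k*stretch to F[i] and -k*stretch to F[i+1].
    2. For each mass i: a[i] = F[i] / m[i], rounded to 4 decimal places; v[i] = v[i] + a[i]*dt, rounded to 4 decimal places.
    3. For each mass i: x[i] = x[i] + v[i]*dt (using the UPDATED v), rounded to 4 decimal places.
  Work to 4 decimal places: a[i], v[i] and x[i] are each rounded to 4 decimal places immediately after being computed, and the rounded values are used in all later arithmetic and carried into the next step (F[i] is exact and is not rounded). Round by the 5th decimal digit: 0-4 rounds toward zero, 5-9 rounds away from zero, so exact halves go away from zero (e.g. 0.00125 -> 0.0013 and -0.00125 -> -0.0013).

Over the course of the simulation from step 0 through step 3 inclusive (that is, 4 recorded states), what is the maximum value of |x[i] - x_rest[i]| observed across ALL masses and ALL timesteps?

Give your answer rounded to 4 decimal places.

Step 0: x=[5.0000 10.0000 13.0000 17.0000] v=[0.0000 0.0000 0.0000 2.0000]
Step 1: x=[5.1600 9.6800 13.1600 17.4000] v=[0.8000 -1.6000 0.8000 2.0000]
Step 2: x=[5.4032 9.1936 13.4416 17.7616] v=[1.2160 -2.4320 1.4080 1.8080]
Step 3: x=[5.6129 8.7804 13.7347 18.0720] v=[1.0483 -2.0659 1.4656 1.5520]
Max displacement = 2.0720

Answer: 2.0720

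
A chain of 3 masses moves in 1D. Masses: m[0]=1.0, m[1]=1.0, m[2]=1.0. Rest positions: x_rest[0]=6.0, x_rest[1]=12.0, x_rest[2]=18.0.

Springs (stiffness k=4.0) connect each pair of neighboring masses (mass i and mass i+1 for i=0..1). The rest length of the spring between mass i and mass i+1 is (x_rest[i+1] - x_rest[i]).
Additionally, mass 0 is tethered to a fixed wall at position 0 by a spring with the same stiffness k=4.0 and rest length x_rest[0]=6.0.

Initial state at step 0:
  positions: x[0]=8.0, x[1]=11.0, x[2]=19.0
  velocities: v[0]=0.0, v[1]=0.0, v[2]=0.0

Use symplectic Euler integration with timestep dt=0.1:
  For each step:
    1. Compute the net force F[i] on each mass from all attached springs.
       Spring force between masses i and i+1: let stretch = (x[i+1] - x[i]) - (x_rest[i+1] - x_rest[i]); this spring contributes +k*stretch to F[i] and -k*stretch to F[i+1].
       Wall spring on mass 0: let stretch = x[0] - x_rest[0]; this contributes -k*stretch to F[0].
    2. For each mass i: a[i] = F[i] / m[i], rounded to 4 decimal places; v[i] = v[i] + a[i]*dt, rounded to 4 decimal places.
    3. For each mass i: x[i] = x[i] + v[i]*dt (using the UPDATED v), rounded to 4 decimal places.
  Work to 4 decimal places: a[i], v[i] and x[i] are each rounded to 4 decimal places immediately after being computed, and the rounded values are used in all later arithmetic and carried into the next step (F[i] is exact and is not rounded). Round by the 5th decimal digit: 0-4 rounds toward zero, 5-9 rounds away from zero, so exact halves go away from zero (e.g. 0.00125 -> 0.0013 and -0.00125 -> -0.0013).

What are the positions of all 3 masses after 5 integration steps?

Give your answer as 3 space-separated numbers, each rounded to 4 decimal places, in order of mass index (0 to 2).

Answer: 5.7592 13.1442 18.1508

Derivation:
Step 0: x=[8.0000 11.0000 19.0000] v=[0.0000 0.0000 0.0000]
Step 1: x=[7.8000 11.2000 18.9200] v=[-2.0000 2.0000 -0.8000]
Step 2: x=[7.4240 11.5728 18.7712] v=[-3.7600 3.7280 -1.4880]
Step 3: x=[6.9170 12.0676 18.5745] v=[-5.0701 4.9478 -1.9674]
Step 4: x=[6.3393 12.6166 18.3575] v=[-5.7767 5.4903 -2.1702]
Step 5: x=[5.7592 13.1442 18.1508] v=[-5.8015 5.2757 -2.0666]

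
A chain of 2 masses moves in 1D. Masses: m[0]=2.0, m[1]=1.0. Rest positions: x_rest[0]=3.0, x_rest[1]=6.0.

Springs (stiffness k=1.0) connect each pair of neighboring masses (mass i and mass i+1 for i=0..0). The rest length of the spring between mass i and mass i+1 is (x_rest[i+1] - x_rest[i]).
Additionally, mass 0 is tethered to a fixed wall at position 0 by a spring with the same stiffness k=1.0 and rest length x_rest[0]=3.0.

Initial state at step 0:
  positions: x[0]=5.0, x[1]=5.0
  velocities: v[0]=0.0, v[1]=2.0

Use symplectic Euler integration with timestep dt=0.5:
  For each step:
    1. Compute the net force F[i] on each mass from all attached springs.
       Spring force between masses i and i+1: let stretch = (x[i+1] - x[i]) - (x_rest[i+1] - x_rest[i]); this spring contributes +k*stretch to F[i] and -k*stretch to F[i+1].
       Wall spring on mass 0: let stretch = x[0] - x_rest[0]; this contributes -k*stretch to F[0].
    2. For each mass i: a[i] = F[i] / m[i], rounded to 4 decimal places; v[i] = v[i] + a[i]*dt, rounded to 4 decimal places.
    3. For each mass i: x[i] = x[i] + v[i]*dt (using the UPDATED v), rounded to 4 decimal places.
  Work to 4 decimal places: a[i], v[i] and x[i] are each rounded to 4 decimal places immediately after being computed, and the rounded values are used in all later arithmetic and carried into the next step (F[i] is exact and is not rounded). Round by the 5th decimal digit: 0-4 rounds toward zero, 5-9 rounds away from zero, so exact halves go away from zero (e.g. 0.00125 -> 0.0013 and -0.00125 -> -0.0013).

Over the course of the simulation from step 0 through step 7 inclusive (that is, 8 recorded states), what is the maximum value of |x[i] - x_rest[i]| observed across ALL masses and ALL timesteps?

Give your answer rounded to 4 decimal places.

Answer: 4.3429

Derivation:
Step 0: x=[5.0000 5.0000] v=[0.0000 2.0000]
Step 1: x=[4.3750 6.7500] v=[-1.2500 3.5000]
Step 2: x=[3.5000 8.6563] v=[-1.7500 3.8125]
Step 3: x=[2.8321 10.0235] v=[-1.3359 2.7344]
Step 4: x=[2.7091 10.3429] v=[-0.2461 0.6387]
Step 5: x=[3.2017 9.5038] v=[0.9851 -1.6782]
Step 6: x=[4.0818 7.8392] v=[1.7602 -3.3293]
Step 7: x=[4.9214 5.9852] v=[1.6791 -3.7080]
Max displacement = 4.3429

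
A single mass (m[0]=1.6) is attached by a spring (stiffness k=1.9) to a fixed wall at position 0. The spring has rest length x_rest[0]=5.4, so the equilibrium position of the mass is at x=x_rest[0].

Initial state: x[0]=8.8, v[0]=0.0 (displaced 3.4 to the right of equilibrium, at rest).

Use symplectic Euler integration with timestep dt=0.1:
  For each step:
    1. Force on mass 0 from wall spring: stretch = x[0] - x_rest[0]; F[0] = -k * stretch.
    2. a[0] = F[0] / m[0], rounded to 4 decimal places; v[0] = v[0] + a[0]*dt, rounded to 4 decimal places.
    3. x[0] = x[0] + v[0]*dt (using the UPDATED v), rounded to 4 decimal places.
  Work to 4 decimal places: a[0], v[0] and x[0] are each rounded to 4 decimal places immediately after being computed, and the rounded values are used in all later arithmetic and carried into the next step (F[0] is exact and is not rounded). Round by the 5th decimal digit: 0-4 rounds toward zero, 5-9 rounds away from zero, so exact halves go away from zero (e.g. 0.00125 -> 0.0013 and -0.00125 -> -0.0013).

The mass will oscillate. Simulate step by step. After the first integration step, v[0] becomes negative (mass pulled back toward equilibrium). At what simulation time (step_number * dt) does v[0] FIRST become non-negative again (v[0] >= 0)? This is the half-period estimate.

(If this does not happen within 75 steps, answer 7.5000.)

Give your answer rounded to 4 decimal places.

Answer: 2.9000

Derivation:
Step 0: x=[8.8000] v=[0.0000]
Step 1: x=[8.7596] v=[-0.4038]
Step 2: x=[8.6793] v=[-0.8028]
Step 3: x=[8.5601] v=[-1.1922]
Step 4: x=[8.4034] v=[-1.5675]
Step 5: x=[8.2110] v=[-1.9242]
Step 6: x=[7.9852] v=[-2.2580]
Step 7: x=[7.7287] v=[-2.5650]
Step 8: x=[7.4446] v=[-2.8415]
Step 9: x=[7.1362] v=[-3.0843]
Step 10: x=[6.8072] v=[-3.2905]
Step 11: x=[6.4614] v=[-3.4576]
Step 12: x=[6.1030] v=[-3.5836]
Step 13: x=[5.7363] v=[-3.6671]
Step 14: x=[5.3656] v=[-3.7070]
Step 15: x=[4.9953] v=[-3.7029]
Step 16: x=[4.6298] v=[-3.6548]
Step 17: x=[4.2735] v=[-3.5633]
Step 18: x=[3.9306] v=[-3.4295]
Step 19: x=[3.6051] v=[-3.2550]
Step 20: x=[3.3009] v=[-3.0419]
Step 21: x=[3.0216] v=[-2.7926]
Step 22: x=[2.7706] v=[-2.5102]
Step 23: x=[2.5508] v=[-2.1980]
Step 24: x=[2.3648] v=[-1.8597]
Step 25: x=[2.2149] v=[-1.4993]
Step 26: x=[2.1028] v=[-1.1211]
Step 27: x=[2.0298] v=[-0.7296]
Step 28: x=[1.9969] v=[-0.3294]
Step 29: x=[2.0044] v=[0.0747]
First v>=0 after going negative at step 29, time=2.9000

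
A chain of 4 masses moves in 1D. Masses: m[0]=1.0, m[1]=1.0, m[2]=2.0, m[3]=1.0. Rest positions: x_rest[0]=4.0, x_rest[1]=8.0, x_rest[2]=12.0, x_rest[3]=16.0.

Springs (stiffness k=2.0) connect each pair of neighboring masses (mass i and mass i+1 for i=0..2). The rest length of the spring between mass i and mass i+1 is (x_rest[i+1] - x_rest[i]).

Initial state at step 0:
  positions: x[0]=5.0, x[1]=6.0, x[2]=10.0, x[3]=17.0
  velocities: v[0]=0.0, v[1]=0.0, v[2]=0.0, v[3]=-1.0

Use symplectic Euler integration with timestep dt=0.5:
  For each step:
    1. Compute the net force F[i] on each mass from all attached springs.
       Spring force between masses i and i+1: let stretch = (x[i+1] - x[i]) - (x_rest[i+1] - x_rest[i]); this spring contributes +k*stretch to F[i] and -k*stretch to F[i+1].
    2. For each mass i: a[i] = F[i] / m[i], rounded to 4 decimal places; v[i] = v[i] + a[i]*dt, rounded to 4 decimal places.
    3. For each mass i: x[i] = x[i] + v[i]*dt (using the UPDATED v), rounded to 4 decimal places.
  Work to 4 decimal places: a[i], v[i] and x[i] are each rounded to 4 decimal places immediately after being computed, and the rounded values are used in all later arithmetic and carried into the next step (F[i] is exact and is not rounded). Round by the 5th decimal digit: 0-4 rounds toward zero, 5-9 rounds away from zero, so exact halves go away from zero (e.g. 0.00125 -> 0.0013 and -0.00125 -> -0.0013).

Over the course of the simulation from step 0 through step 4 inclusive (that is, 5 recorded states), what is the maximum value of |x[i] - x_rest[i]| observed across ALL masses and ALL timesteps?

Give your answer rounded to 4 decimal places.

Step 0: x=[5.0000 6.0000 10.0000 17.0000] v=[0.0000 0.0000 0.0000 -1.0000]
Step 1: x=[3.5000 7.5000 10.7500 15.0000] v=[-3.0000 3.0000 1.5000 -4.0000]
Step 2: x=[2.0000 8.6250 11.7500 12.8750] v=[-3.0000 2.2500 2.0000 -4.2500]
Step 3: x=[1.8125 8.0000 12.2500 12.1875] v=[-0.3750 -1.2500 1.0000 -1.3750]
Step 4: x=[2.7188 6.4063 11.6719 13.5313] v=[1.8125 -3.1875 -1.1563 2.6875]
Max displacement = 3.8125

Answer: 3.8125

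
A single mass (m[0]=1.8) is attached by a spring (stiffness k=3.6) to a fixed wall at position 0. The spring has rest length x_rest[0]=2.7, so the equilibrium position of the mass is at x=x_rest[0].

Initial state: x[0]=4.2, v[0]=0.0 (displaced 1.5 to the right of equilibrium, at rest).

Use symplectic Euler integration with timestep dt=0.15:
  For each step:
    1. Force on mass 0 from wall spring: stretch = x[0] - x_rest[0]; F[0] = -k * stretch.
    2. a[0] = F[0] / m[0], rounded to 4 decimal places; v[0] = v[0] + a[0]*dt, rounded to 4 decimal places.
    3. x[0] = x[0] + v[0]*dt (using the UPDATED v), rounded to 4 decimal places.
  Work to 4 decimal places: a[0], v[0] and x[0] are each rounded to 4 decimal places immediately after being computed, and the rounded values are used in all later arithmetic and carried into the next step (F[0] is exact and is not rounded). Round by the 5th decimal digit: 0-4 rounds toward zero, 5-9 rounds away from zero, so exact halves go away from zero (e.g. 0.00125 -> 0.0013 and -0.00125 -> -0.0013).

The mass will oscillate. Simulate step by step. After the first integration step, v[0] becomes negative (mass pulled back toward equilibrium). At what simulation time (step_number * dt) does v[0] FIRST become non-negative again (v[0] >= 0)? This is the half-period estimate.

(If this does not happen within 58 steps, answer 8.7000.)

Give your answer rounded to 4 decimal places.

Answer: 2.2500

Derivation:
Step 0: x=[4.2000] v=[0.0000]
Step 1: x=[4.1325] v=[-0.4500]
Step 2: x=[4.0005] v=[-0.8798]
Step 3: x=[3.8100] v=[-1.2700]
Step 4: x=[3.5696] v=[-1.6030]
Step 5: x=[3.2900] v=[-1.8639]
Step 6: x=[2.9839] v=[-2.0409]
Step 7: x=[2.6650] v=[-2.1261]
Step 8: x=[2.3477] v=[-2.1156]
Step 9: x=[2.0462] v=[-2.0099]
Step 10: x=[1.7741] v=[-1.8138]
Step 11: x=[1.5437] v=[-1.5360]
Step 12: x=[1.3653] v=[-1.1891]
Step 13: x=[1.2470] v=[-0.7887]
Step 14: x=[1.1941] v=[-0.3528]
Step 15: x=[1.2090] v=[0.0990]
First v>=0 after going negative at step 15, time=2.2500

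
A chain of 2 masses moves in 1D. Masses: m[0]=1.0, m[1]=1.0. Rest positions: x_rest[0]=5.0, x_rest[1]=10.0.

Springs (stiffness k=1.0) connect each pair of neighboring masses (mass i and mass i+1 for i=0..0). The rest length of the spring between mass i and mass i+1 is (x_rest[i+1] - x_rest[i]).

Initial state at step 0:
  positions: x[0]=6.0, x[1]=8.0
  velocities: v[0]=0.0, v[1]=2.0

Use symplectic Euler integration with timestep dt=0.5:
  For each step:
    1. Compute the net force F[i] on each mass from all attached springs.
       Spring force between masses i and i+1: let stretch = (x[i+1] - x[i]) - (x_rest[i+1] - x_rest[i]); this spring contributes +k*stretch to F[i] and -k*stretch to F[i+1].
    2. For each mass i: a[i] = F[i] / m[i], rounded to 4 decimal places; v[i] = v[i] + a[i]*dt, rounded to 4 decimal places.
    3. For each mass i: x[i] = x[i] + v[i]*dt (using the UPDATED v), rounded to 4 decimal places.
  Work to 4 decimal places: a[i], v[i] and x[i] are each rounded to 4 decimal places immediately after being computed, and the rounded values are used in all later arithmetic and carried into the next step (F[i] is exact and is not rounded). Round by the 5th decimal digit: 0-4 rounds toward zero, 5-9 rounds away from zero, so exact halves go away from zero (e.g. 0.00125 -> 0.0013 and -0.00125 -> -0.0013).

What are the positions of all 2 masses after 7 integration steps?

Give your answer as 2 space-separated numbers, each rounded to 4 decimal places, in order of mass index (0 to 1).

Answer: 9.7541 11.2461

Derivation:
Step 0: x=[6.0000 8.0000] v=[0.0000 2.0000]
Step 1: x=[5.2500 9.7500] v=[-1.5000 3.5000]
Step 2: x=[4.3750 11.6250] v=[-1.7500 3.7500]
Step 3: x=[4.0625 12.9375] v=[-0.6250 2.6250]
Step 4: x=[4.7188 13.2813] v=[1.3125 0.6875]
Step 5: x=[6.2657 12.7344] v=[3.0938 -1.0938]
Step 6: x=[8.1798 11.8203] v=[3.8282 -1.8282]
Step 7: x=[9.7541 11.2461] v=[3.1485 -1.1485]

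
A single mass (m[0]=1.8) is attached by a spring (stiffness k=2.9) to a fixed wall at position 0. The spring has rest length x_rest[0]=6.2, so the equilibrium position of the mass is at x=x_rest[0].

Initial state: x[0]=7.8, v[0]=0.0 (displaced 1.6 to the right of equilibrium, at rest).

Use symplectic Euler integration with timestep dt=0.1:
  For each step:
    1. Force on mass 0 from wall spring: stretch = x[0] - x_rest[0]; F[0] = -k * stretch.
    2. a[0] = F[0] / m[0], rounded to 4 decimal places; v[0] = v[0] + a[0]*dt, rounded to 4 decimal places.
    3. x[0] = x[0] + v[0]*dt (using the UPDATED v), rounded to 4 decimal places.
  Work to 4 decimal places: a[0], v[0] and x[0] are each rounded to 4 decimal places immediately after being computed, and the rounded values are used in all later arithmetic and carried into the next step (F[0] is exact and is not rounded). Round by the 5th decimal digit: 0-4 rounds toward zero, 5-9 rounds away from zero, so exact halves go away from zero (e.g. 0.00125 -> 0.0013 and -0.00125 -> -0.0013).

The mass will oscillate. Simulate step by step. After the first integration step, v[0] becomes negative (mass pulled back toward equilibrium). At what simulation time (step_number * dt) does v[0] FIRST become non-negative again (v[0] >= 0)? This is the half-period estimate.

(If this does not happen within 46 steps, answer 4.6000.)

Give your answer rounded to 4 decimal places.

Answer: 2.5000

Derivation:
Step 0: x=[7.8000] v=[0.0000]
Step 1: x=[7.7742] v=[-0.2578]
Step 2: x=[7.7231] v=[-0.5114]
Step 3: x=[7.6474] v=[-0.7568]
Step 4: x=[7.5484] v=[-0.9900]
Step 5: x=[7.4277] v=[-1.2072]
Step 6: x=[7.2872] v=[-1.4050]
Step 7: x=[7.1292] v=[-1.5802]
Step 8: x=[6.9562] v=[-1.7299]
Step 9: x=[6.7710] v=[-1.8517]
Step 10: x=[6.5766] v=[-1.9437]
Step 11: x=[6.3762] v=[-2.0044]
Step 12: x=[6.1729] v=[-2.0328]
Step 13: x=[5.9701] v=[-2.0284]
Step 14: x=[5.7710] v=[-1.9914]
Step 15: x=[5.5788] v=[-1.9223]
Step 16: x=[5.3966] v=[-1.8222]
Step 17: x=[5.2273] v=[-1.6928]
Step 18: x=[5.0737] v=[-1.5361]
Step 19: x=[4.9382] v=[-1.3546]
Step 20: x=[4.8231] v=[-1.1513]
Step 21: x=[4.7302] v=[-0.9295]
Step 22: x=[4.6609] v=[-0.6927]
Step 23: x=[4.6164] v=[-0.4447]
Step 24: x=[4.5974] v=[-0.1896]
Step 25: x=[4.6043] v=[0.0686]
First v>=0 after going negative at step 25, time=2.5000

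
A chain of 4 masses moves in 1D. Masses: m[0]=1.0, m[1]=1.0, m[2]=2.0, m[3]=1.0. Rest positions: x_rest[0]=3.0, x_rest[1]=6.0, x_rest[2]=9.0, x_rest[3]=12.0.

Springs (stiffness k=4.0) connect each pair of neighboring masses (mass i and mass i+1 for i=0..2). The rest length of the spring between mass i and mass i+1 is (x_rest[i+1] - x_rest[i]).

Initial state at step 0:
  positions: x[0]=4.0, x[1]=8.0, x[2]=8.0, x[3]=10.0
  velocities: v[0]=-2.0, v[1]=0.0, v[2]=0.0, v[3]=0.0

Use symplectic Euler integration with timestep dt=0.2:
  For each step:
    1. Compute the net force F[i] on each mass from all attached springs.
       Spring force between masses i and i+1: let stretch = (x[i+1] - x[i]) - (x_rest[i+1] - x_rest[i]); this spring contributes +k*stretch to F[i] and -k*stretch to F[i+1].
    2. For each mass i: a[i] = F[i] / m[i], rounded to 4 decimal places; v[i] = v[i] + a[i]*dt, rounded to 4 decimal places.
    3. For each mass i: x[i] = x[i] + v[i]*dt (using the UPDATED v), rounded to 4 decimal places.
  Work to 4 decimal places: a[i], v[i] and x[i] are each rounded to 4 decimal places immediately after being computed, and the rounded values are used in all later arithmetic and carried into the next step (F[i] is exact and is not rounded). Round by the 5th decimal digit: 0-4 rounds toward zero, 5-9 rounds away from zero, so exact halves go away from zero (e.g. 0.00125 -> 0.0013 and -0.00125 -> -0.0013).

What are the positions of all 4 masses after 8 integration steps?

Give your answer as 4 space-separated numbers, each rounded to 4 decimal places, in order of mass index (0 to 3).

Answer: -0.3516 5.0594 8.4037 13.2849

Derivation:
Step 0: x=[4.0000 8.0000 8.0000 10.0000] v=[-2.0000 0.0000 0.0000 0.0000]
Step 1: x=[3.7600 7.3600 8.1600 10.1600] v=[-1.2000 -3.2000 0.8000 0.8000]
Step 2: x=[3.6160 6.2720 8.4160 10.4800] v=[-0.7200 -5.4400 1.2800 1.6000]
Step 3: x=[3.4170 5.1021 8.6656 10.9498] v=[-0.9952 -5.8496 1.2480 2.3488]
Step 4: x=[3.0076 4.2327 8.8129 11.5341] v=[-2.0471 -4.3469 0.7363 2.9214]
Step 5: x=[2.3142 3.9001 8.8114 12.1630] v=[-3.4670 -1.6628 -0.0073 3.1444]
Step 6: x=[1.3945 4.0996 8.6852 12.7356] v=[-4.5983 0.9975 -0.6312 2.8631]
Step 7: x=[0.4277 4.6000 8.5161 13.1402] v=[-4.8342 2.5019 -0.8453 2.0228]
Step 8: x=[-0.3516 5.0594 8.4037 13.2849] v=[-3.8964 2.2969 -0.5621 0.7235]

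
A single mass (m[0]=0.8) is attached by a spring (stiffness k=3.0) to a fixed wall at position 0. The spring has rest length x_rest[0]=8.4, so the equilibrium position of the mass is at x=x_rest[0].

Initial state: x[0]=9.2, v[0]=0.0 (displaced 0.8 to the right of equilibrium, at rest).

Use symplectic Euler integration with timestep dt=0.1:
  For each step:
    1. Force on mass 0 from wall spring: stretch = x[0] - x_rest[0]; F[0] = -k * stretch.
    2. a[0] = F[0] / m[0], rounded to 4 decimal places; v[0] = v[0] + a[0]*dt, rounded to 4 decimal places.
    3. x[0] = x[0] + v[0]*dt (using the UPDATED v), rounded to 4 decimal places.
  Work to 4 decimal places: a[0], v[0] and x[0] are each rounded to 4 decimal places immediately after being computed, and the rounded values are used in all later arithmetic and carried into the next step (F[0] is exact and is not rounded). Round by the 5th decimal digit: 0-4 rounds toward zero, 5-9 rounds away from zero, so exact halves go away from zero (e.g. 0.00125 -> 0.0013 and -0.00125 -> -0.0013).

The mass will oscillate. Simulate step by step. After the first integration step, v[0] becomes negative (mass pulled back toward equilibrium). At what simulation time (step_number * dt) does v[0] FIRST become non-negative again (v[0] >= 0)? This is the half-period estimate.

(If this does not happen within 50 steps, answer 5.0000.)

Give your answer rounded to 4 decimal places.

Step 0: x=[9.2000] v=[0.0000]
Step 1: x=[9.1700] v=[-0.3000]
Step 2: x=[9.1111] v=[-0.5888]
Step 3: x=[9.0256] v=[-0.8555]
Step 4: x=[8.9166] v=[-1.0901]
Step 5: x=[8.7882] v=[-1.2838]
Step 6: x=[8.6453] v=[-1.4294]
Step 7: x=[8.4932] v=[-1.5214]
Step 8: x=[8.3376] v=[-1.5564]
Step 9: x=[8.1843] v=[-1.5330]
Step 10: x=[8.0391] v=[-1.4521]
Step 11: x=[7.9074] v=[-1.3168]
Step 12: x=[7.7942] v=[-1.1321]
Step 13: x=[7.7037] v=[-0.9049]
Step 14: x=[7.6393] v=[-0.6438]
Step 15: x=[7.6035] v=[-0.3585]
Step 16: x=[7.5975] v=[-0.0598]
Step 17: x=[7.6216] v=[0.2411]
First v>=0 after going negative at step 17, time=1.7000

Answer: 1.7000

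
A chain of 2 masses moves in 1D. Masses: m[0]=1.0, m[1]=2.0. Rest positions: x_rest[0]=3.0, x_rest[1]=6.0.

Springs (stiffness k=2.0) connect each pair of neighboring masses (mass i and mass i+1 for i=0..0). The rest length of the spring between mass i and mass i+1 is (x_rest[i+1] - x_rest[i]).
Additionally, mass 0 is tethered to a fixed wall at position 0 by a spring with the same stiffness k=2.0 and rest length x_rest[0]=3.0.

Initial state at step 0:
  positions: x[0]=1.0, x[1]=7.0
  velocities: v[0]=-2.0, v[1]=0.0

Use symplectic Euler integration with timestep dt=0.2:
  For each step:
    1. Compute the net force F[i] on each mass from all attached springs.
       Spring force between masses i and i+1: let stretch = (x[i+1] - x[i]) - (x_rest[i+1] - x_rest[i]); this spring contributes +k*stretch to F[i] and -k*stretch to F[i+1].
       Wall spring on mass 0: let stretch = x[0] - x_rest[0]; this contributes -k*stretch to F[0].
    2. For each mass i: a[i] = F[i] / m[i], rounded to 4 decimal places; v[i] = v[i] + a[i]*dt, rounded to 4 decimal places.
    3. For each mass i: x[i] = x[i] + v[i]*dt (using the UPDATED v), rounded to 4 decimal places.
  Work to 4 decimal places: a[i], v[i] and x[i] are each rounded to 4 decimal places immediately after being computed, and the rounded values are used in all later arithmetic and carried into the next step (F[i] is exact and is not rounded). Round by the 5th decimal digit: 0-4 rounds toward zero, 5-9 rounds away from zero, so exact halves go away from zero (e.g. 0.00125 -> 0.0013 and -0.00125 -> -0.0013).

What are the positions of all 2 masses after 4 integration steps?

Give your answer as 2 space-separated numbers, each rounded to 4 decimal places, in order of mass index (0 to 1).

Answer: 2.9606 5.9448

Derivation:
Step 0: x=[1.0000 7.0000] v=[-2.0000 0.0000]
Step 1: x=[1.0000 6.8800] v=[0.0000 -0.6000]
Step 2: x=[1.3904 6.6448] v=[1.9520 -1.1760]
Step 3: x=[2.0899 6.3194] v=[3.4976 -1.6269]
Step 4: x=[2.9606 5.9448] v=[4.3534 -1.8728]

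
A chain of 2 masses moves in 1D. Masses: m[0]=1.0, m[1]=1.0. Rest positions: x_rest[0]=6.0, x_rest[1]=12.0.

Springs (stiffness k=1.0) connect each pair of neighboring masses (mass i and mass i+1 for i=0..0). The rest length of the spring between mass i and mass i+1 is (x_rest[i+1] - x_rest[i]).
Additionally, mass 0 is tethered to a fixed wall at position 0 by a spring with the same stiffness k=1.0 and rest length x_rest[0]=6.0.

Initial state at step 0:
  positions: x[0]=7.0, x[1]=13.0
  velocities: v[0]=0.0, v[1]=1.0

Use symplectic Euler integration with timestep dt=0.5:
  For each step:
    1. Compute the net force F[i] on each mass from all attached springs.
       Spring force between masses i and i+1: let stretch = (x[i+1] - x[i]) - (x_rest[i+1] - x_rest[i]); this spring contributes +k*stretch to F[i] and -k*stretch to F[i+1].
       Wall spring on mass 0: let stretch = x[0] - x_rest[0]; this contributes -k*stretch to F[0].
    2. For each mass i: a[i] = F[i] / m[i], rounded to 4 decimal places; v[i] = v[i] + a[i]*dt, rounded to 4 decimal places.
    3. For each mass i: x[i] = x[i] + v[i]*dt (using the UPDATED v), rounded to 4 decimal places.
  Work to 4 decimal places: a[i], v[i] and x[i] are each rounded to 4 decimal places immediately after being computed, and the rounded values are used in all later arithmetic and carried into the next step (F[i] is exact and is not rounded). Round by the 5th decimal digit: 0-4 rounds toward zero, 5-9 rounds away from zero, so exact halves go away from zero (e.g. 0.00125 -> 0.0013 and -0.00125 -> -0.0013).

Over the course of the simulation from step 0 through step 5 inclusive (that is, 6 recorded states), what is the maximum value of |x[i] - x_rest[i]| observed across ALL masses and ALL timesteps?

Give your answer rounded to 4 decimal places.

Answer: 1.8125

Derivation:
Step 0: x=[7.0000 13.0000] v=[0.0000 1.0000]
Step 1: x=[6.7500 13.5000] v=[-0.5000 1.0000]
Step 2: x=[6.5000 13.8125] v=[-0.5000 0.6250]
Step 3: x=[6.4531 13.7969] v=[-0.0938 -0.0313]
Step 4: x=[6.6289 13.4453] v=[0.3516 -0.7032]
Step 5: x=[6.8516 12.8896] v=[0.4454 -1.1114]
Max displacement = 1.8125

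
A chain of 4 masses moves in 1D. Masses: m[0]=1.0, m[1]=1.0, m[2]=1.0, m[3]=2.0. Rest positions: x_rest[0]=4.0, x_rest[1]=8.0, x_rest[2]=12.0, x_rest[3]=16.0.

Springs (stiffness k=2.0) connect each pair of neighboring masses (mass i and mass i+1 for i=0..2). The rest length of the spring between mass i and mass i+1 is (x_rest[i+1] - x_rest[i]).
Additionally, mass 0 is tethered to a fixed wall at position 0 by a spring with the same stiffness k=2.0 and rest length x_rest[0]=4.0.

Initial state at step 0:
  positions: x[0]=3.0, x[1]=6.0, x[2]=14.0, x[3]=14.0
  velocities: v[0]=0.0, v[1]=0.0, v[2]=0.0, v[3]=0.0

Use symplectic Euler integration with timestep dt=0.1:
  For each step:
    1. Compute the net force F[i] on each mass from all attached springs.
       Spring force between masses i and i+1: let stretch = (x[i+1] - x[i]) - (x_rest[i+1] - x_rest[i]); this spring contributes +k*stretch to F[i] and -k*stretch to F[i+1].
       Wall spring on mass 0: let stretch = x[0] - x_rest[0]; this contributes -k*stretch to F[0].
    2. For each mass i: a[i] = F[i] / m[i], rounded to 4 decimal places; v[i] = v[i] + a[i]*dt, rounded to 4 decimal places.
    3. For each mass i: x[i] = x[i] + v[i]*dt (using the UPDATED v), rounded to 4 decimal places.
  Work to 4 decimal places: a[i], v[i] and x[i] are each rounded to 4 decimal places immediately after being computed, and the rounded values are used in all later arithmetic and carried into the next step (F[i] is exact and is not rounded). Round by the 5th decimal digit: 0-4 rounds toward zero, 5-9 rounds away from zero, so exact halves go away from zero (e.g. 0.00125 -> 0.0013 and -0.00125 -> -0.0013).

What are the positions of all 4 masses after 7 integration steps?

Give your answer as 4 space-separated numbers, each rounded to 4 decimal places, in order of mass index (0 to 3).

Answer: 3.2081 7.9945 10.5689 14.8904

Derivation:
Step 0: x=[3.0000 6.0000 14.0000 14.0000] v=[0.0000 0.0000 0.0000 0.0000]
Step 1: x=[3.0000 6.1000 13.8400 14.0400] v=[0.0000 1.0000 -1.6000 0.4000]
Step 2: x=[3.0020 6.2928 13.5292 14.1180] v=[0.0200 1.9280 -3.1080 0.7800]
Step 3: x=[3.0098 6.5645 13.0855 14.2301] v=[0.0778 2.7171 -4.4375 1.1211]
Step 4: x=[3.0285 6.8955 12.5342 14.3708] v=[0.1868 3.3104 -5.5128 1.4066]
Step 5: x=[3.0640 7.2620 11.9069 14.5331] v=[0.3545 3.6647 -6.2732 1.6229]
Step 6: x=[3.1221 7.6374 11.2392 14.7091] v=[0.5813 3.7541 -6.6769 1.7603]
Step 7: x=[3.2081 7.9945 10.5689 14.8904] v=[0.8599 3.5714 -6.7033 1.8133]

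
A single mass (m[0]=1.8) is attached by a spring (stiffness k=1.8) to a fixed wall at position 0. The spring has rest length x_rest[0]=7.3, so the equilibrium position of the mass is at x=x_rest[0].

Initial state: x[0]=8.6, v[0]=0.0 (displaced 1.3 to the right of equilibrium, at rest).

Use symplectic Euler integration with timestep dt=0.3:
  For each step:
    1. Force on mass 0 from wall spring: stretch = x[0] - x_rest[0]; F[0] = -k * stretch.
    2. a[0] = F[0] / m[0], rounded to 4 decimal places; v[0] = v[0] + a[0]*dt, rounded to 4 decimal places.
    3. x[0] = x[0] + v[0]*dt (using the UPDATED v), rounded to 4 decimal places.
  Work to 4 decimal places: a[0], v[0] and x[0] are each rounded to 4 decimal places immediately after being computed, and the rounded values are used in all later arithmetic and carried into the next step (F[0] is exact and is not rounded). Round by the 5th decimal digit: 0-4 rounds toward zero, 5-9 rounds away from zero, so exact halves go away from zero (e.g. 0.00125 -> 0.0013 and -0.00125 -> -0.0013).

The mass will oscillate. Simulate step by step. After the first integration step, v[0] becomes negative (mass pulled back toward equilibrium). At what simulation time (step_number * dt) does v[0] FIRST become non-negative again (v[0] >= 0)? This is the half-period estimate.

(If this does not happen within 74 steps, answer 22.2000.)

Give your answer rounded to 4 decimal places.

Step 0: x=[8.6000] v=[0.0000]
Step 1: x=[8.4830] v=[-0.3900]
Step 2: x=[8.2595] v=[-0.7449]
Step 3: x=[7.9497] v=[-1.0328]
Step 4: x=[7.5814] v=[-1.2277]
Step 5: x=[7.1878] v=[-1.3121]
Step 6: x=[6.8043] v=[-1.2784]
Step 7: x=[6.4654] v=[-1.1297]
Step 8: x=[6.2016] v=[-0.8793]
Step 9: x=[6.0367] v=[-0.5498]
Step 10: x=[5.9855] v=[-0.1708]
Step 11: x=[6.0526] v=[0.2236]
First v>=0 after going negative at step 11, time=3.3000

Answer: 3.3000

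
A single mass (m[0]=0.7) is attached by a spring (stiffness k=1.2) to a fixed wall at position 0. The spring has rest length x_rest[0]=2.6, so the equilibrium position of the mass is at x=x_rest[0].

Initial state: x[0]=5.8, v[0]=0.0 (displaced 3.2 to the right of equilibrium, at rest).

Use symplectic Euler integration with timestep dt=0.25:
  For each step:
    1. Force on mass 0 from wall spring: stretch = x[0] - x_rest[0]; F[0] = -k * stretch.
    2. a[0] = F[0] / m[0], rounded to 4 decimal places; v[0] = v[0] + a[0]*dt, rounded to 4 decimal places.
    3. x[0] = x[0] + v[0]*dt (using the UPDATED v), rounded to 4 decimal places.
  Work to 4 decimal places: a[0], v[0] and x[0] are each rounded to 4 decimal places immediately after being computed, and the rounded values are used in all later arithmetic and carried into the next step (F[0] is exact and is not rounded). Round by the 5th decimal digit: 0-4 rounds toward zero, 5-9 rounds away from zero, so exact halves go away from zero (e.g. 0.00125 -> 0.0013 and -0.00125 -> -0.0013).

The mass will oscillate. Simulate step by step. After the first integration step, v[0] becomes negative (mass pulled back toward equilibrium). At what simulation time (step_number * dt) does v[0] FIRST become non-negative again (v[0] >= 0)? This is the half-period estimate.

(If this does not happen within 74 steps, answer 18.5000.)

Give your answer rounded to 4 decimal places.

Answer: 2.5000

Derivation:
Step 0: x=[5.8000] v=[0.0000]
Step 1: x=[5.4572] v=[-1.3714]
Step 2: x=[4.8082] v=[-2.5959]
Step 3: x=[3.9226] v=[-3.5423]
Step 4: x=[2.8953] v=[-4.1091]
Step 5: x=[1.8364] v=[-4.2357]
Step 6: x=[0.8593] v=[-3.9085]
Step 7: x=[0.0687] v=[-3.1625]
Step 8: x=[-0.4507] v=[-2.0777]
Step 9: x=[-0.6433] v=[-0.7703]
Step 10: x=[-0.4884] v=[0.6197]
First v>=0 after going negative at step 10, time=2.5000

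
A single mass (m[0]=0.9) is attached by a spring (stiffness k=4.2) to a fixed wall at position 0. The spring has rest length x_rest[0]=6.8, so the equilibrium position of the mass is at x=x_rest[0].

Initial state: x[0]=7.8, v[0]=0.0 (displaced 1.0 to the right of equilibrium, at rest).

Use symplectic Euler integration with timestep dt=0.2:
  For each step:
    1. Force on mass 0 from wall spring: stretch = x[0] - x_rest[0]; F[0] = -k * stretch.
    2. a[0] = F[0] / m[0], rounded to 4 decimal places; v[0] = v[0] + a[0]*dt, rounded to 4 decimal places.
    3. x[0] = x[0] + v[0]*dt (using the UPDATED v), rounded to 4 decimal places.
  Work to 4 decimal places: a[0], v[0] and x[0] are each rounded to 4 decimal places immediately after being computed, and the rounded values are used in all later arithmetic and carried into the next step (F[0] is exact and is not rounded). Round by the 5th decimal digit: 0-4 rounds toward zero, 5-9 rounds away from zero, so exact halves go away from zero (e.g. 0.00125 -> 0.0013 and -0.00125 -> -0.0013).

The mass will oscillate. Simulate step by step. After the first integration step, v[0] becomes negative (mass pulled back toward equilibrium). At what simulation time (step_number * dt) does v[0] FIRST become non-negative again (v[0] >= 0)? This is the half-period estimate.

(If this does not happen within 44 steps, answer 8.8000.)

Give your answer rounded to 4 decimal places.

Answer: 1.6000

Derivation:
Step 0: x=[7.8000] v=[0.0000]
Step 1: x=[7.6133] v=[-0.9333]
Step 2: x=[7.2748] v=[-1.6924]
Step 3: x=[6.8477] v=[-2.1355]
Step 4: x=[6.4117] v=[-2.1800]
Step 5: x=[6.0482] v=[-1.8176]
Step 6: x=[5.8250] v=[-1.1159]
Step 7: x=[5.7838] v=[-0.2059]
Step 8: x=[5.9323] v=[0.7426]
First v>=0 after going negative at step 8, time=1.6000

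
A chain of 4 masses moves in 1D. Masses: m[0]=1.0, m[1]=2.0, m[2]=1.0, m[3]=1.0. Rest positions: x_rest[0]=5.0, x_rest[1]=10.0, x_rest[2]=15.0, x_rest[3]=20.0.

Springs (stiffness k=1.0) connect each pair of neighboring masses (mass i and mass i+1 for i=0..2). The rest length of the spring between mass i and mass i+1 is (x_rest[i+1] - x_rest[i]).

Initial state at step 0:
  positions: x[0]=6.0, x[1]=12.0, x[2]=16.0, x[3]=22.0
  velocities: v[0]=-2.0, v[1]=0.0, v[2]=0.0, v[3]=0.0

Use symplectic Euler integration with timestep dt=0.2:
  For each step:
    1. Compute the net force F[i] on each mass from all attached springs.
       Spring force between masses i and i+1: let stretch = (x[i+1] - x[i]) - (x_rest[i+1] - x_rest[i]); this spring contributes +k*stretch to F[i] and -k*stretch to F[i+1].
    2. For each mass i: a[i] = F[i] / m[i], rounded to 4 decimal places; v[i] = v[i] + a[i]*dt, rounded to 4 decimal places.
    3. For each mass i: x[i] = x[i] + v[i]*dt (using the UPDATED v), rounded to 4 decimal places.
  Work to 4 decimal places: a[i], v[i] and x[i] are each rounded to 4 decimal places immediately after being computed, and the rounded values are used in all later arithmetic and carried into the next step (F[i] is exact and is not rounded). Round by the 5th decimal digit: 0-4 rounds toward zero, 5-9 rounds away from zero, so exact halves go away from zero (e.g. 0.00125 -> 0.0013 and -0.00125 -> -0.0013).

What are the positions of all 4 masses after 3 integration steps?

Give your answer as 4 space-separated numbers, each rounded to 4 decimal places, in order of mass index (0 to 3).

Answer: 5.0873 11.7482 16.4328 21.7834

Derivation:
Step 0: x=[6.0000 12.0000 16.0000 22.0000] v=[-2.0000 0.0000 0.0000 0.0000]
Step 1: x=[5.6400 11.9600 16.0800 21.9600] v=[-1.8000 -0.2000 0.4000 -0.2000]
Step 2: x=[5.3328 11.8760 16.2304 21.8848] v=[-1.5360 -0.4200 0.7520 -0.3760]
Step 3: x=[5.0873 11.7482 16.4328 21.7834] v=[-1.2274 -0.6389 1.0120 -0.5069]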